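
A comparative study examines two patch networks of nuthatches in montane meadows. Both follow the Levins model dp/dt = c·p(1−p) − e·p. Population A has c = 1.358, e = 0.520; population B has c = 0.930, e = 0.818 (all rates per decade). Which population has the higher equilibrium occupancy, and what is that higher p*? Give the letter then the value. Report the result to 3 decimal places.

A, 0.617

A: p*_A = 1 − 0.520/1.358 = 0.6171.
B: p*_B = 1 − 0.818/0.930 = 0.1204.
A is higher at 0.6171.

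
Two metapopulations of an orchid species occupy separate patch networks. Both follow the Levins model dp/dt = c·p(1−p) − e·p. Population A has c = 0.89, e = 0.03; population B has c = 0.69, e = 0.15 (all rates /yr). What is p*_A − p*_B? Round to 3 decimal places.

0.184

A: p*_A = 1 − 0.03/0.89 = 0.9663.
B: p*_B = 1 − 0.15/0.69 = 0.7826.
p*_A − p*_B = 0.9663 − 0.7826 = 0.1837.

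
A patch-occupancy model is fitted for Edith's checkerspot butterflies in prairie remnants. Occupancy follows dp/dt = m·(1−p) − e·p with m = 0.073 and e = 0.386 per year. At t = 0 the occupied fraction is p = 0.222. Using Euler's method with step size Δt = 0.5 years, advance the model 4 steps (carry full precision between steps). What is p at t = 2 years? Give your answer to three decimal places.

0.181

Update rule: p ← p + [m·(1−p) − e·p]·Δt with Δt = 0.5.
p: 0.22200 → 0.20755  (Δp = -0.01445)
p: 0.20755 → 0.19642  (Δp = -0.01113)
p: 0.19642 → 0.18784  (Δp = -0.00858)
p: 0.18784 → 0.18123  (Δp = -0.00661)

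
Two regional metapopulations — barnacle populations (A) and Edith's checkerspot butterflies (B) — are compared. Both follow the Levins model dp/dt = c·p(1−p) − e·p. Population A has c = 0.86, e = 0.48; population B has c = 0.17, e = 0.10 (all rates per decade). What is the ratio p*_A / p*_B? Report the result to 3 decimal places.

1.073

A: p*_A = 1 − 0.48/0.86 = 0.4419.
B: p*_B = 1 − 0.10/0.17 = 0.4118.
p*_A / p*_B = 0.4419/0.4118 = 1.0731.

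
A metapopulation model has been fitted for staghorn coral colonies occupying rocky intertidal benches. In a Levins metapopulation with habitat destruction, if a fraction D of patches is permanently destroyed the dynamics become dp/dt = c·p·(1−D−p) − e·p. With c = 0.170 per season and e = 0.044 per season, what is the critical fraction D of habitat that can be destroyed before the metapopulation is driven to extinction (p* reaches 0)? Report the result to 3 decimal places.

0.741

The nontrivial equilibrium is p* = (1−D) − e/c; extinction occurs when this hits zero.
So D_crit = 1 − e/c = 1 − 0.044/0.170 = 1 − 0.2588 = 0.7412.
Note this equals the original equilibrium occupancy — the Levins extinction-debt result.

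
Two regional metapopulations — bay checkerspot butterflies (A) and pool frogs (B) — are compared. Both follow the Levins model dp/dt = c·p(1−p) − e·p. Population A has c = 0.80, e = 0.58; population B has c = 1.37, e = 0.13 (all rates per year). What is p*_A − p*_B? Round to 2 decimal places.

A: p*_A = 1 − 0.58/0.80 = 0.2750.
B: p*_B = 1 − 0.13/1.37 = 0.9051.
p*_A − p*_B = 0.2750 − 0.9051 = -0.6301.

-0.63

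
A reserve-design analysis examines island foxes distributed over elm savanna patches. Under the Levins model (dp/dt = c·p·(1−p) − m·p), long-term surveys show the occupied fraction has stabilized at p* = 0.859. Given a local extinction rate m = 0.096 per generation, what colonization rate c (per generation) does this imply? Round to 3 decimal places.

0.681

At equilibrium c(1−p*) = m, so c = m/(1−p*).
c = 0.096/(1 − 0.859) = 0.096/0.1410 = 0.6809.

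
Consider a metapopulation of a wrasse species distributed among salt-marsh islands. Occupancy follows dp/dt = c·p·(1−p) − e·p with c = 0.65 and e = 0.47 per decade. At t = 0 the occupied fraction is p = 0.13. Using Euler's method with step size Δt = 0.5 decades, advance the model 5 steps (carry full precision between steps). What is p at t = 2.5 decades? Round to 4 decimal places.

Update rule: p ← p + [c·p·(1−p) − e·p]·Δt with Δt = 0.5.
p: 0.13000 → 0.13621  (Δp = +0.00621)
p: 0.13621 → 0.14244  (Δp = +0.00623)
p: 0.14244 → 0.14866  (Δp = +0.00623)
p: 0.14866 → 0.15486  (Δp = +0.00620)
p: 0.15486 → 0.16100  (Δp = +0.00614)

0.1610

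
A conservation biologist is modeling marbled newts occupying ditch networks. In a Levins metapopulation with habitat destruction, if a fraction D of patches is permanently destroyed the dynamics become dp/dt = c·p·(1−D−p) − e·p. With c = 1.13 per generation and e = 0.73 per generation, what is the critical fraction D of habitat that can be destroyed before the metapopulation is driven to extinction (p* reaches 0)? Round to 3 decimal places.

0.354

The nontrivial equilibrium is p* = (1−D) − e/c; extinction occurs when this hits zero.
So D_crit = 1 − e/c = 1 − 0.73/1.13 = 1 − 0.6460 = 0.3540.
This equals the undisturbed p*, a classic result of Lande's extension.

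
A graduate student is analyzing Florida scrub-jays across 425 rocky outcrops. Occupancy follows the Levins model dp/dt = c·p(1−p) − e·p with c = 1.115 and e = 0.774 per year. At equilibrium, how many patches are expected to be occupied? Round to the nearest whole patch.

130

p* = 1 − e/c = 1 − 0.774/1.115 = 0.3058.
Expected occupied patches = N × p* = 425 × 0.3058 = 129.98 ≈ 130.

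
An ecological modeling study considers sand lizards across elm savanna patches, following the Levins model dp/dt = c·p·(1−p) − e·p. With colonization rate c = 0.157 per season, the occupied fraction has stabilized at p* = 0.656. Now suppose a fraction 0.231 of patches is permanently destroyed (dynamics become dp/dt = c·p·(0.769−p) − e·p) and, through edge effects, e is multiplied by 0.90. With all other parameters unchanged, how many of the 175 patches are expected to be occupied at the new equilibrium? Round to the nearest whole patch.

80

Balance c(1−p*) = e gives e = 0.157×(1 − 0.65600) = 0.05401.
New p* = 0.769 − e/c = 0.769 − 0.04861/0.15700 = 0.45938.
Expected occupied = 175 × 0.45938 = 80.39 ≈ 80.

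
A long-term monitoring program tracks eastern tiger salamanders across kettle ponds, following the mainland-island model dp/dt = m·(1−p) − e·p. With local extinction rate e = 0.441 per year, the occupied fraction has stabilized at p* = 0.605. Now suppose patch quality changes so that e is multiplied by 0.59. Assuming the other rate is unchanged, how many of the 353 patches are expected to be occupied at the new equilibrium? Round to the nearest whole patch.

255

Balance m(1−p*) = e·p* gives m = e·p*/(1−p*) = 0.441×0.60500/0.39500 = 0.67546.
New p* = m/(m+e) = 0.67546/(0.67546+0.26019) = 0.72192.
Expected occupied = 353 × 0.72192 = 254.84 ≈ 255.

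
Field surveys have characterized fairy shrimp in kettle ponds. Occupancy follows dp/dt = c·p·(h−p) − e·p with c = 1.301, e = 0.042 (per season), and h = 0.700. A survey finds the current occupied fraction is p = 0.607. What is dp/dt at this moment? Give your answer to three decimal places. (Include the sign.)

0.048

Colonization term: c·p·(h−p) = 1.301×0.607×0.0930 = 0.07344.
Extinction term: e·p = 0.02549.
dp/dt = 0.07344 − 0.02549 = 0.04795.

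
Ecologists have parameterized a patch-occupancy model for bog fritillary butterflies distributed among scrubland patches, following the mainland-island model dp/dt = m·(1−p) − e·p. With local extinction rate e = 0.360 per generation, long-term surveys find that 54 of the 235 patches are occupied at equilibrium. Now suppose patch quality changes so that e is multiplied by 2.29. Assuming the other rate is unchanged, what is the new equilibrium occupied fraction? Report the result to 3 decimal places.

Observed p* = 54/235 = 0.22979.
Balance m(1−p*) = e·p* gives m = e·p*/(1−p*) = 0.360×0.22979/0.77021 = 0.10740.
New p* = m/(m+e) = 0.10740/(0.10740+0.82440) = 0.11526.

0.115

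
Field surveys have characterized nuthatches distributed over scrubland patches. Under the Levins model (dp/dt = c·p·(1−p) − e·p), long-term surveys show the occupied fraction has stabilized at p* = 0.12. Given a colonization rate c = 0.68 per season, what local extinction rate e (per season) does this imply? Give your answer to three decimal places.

At equilibrium c(1−p*) = e.
e = 0.68 × (1 − 0.12) = 0.68 × 0.8800 = 0.5984.

0.598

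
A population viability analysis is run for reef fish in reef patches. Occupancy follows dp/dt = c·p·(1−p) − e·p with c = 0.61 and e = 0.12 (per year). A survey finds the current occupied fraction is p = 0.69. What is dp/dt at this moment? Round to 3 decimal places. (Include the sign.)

0.048

Colonization term: c·p·(1−p) = 0.61×0.69×0.3100 = 0.13048.
Extinction term: e·p = 0.08280.
dp/dt = 0.13048 − 0.08280 = 0.04768.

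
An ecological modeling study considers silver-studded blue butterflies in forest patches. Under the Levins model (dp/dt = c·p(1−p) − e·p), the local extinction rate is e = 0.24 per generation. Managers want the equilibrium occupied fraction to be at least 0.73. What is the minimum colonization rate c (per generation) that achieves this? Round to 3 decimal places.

p* = 1 − e/c ≥ 0.73 requires e/c ≤ 0.2700, i.e. c ≥ e/0.2700.
c_min = 0.24/0.2700 = 0.8889.

0.889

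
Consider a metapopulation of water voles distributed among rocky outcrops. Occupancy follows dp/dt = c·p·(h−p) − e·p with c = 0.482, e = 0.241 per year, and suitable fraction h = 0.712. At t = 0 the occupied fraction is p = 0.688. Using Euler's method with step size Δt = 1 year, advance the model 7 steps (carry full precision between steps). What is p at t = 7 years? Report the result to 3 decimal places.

Update rule: p ← p + [c·p·(h−p) − e·p]·Δt with Δt = 1.
p: 0.68800 → 0.53015  (Δp = -0.15785)
p: 0.53015 → 0.44885  (Δp = -0.08130)
p: 0.44885 → 0.39761  (Δp = -0.05124)
p: 0.39761 → 0.36204  (Δp = -0.03557)
p: 0.36204 → 0.33586  (Δp = -0.02618)
p: 0.33586 → 0.31581  (Δp = -0.02005)
p: 0.31581 → 0.30000  (Δp = -0.01580)

0.300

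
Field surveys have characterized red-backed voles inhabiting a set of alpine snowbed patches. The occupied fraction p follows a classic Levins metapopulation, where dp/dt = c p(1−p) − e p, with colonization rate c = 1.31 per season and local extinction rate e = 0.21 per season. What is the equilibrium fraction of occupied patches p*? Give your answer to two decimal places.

0.84

Setting dp/dt = 0 and dividing through by p* gives c·(1−p*) = e.
So p* = 1 − e/c = 1 − 0.21/1.31 = 1 − 0.1603 = 0.8397.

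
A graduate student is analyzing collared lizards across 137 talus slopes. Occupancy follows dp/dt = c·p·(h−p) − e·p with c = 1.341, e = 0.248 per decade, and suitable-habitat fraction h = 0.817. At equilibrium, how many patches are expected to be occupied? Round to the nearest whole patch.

87

p* = h − e/c = 0.817 − 0.1849 = 0.6321.
Expected occupied patches = N × p* = 137 × 0.6321 = 86.59 ≈ 87.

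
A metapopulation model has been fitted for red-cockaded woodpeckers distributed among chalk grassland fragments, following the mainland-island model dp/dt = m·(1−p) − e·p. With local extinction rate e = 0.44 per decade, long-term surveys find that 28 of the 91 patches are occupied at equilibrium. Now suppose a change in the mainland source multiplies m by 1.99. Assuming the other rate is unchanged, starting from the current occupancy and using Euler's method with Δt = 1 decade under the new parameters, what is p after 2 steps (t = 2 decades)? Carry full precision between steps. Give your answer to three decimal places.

Observed p* = 28/91 = 0.30769.
Balance m(1−p*) = e·p* gives m = e·p*/(1−p*) = 0.44×0.30769/0.69231 = 0.19556.
Starting from p₀ = 0.30769; update p ← p + (dp/dt)·Δt with the new parameters.
step 1: Δp = +0.13403, p = 0.44172
step 2: Δp = +0.02290, p = 0.46462

0.465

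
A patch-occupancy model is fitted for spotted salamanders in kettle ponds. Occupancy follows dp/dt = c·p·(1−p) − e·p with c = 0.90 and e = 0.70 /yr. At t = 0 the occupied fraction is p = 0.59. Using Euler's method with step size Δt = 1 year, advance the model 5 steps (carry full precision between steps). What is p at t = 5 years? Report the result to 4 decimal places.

Update rule: p ← p + [c·p·(1−p) − e·p]·Δt with Δt = 1.
p: 0.59000 → 0.39471  (Δp = -0.19529)
p: 0.39471 → 0.33344  (Δp = -0.06127)
p: 0.33344 → 0.30006  (Δp = -0.03337)
p: 0.30006 → 0.27904  (Δp = -0.02102)
p: 0.27904 → 0.26477  (Δp = -0.01427)

0.2648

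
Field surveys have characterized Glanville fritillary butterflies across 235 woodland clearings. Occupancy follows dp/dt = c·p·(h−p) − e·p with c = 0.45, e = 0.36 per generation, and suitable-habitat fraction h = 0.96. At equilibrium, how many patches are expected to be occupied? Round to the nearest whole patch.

38

p* = h − e/c = 0.96 − 0.8000 = 0.1600.
Expected occupied patches = N × p* = 235 × 0.1600 = 37.60 ≈ 38.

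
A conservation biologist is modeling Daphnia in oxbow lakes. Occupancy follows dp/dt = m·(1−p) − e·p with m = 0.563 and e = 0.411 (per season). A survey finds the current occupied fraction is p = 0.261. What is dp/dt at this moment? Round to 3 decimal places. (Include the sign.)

0.309

Colonization term: m·(1−p) = 0.563×0.7390 = 0.41606.
Extinction term: e·p = 0.10727.
dp/dt = 0.41606 − 0.10727 = 0.30879.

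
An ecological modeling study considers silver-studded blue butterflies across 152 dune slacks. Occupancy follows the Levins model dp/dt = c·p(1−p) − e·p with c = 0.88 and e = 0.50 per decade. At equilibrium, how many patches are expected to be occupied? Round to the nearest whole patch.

p* = 1 − e/c = 1 − 0.50/0.88 = 0.4318.
Expected occupied patches = N × p* = 152 × 0.4318 = 65.64 ≈ 66.

66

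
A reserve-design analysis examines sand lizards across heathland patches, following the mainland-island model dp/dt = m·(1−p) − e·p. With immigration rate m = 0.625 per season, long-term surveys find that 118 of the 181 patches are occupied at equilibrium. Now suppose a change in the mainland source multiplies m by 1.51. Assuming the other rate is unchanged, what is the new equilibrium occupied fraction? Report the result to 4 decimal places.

Observed p* = 118/181 = 0.65193.
Balance m(1−p*) = e·p* gives e = m(1−p*)/p* = 0.625×0.34807/0.65193 = 0.33369.
New p* = m/(m+e) = 0.94375/(0.94375+0.33369) = 0.73878.

0.7388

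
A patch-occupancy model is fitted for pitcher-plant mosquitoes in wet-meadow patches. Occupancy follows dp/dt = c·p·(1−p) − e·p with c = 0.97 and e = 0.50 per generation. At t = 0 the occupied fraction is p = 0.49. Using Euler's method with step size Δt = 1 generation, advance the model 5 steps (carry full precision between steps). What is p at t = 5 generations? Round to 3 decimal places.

Update rule: p ← p + [c·p·(1−p) − e·p]·Δt with Δt = 1.
step 1: Δp = -0.00260, p = 0.48740
step 2: Δp = -0.00136, p = 0.48605
step 3: Δp = -0.00071, p = 0.48533
step 4: Δp = -0.00038, p = 0.48496
step 5: Δp = -0.00020, p = 0.48476

0.485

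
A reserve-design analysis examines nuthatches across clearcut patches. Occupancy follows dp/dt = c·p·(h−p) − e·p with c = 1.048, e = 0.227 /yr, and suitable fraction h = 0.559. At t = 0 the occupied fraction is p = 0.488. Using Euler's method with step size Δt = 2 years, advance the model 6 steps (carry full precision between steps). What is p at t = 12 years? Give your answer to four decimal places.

Update rule: p ← p + [c·p·(h−p) − e·p]·Δt with Δt = 2.
t = 2: p = 0.48800 + (-0.14893) = 0.33907
t = 4: p = 0.33907 + (+0.00236) = 0.34143
t = 6: p = 0.34143 + (+0.00069) = 0.34212
t = 8: p = 0.34212 + (+0.00020) = 0.34232
t = 10: p = 0.34232 + (+0.00006) = 0.34238
t = 12: p = 0.34238 + (+0.00002) = 0.34239

0.3424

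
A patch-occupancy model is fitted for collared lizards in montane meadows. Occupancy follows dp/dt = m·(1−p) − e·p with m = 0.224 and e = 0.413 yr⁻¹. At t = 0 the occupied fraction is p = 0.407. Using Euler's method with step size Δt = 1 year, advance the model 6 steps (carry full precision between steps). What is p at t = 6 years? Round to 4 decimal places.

Update rule: p ← p + [m·(1−p) − e·p]·Δt with Δt = 1.
step 1: Δp = -0.03526, p = 0.37174
step 2: Δp = -0.01280, p = 0.35894
step 3: Δp = -0.00465, p = 0.35430
step 4: Δp = -0.00169, p = 0.35261
step 5: Δp = -0.00061, p = 0.35200
step 6: Δp = -0.00022, p = 0.35177

0.3518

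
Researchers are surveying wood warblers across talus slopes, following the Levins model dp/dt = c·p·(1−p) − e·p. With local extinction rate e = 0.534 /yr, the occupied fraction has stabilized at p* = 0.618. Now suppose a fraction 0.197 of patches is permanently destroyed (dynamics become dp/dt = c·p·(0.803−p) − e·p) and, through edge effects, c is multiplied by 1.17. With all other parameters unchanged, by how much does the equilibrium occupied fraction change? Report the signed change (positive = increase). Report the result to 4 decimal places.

Balance c(1−p*) = e gives c = e/(1 − 0.61800) = 0.534/0.38200 = 1.39791.
New p* = 0.803 − e/c = 0.803 − 0.53400/1.63555 = 0.47650.
Δp* = 0.47650 − 0.61800 = -0.14150.

-0.1415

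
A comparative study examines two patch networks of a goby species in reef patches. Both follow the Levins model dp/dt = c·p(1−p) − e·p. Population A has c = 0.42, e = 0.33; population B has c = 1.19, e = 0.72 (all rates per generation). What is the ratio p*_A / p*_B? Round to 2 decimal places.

A: p*_A = 1 − 0.33/0.42 = 0.2143.
B: p*_B = 1 − 0.72/1.19 = 0.3950.
p*_A / p*_B = 0.2143/0.3950 = 0.5426.

0.54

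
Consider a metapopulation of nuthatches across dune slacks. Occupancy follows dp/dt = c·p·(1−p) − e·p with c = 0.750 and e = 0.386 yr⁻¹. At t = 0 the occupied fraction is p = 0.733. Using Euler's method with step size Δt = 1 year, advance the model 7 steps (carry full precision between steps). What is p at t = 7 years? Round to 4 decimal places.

0.4907

Update rule: p ← p + [c·p·(1−p) − e·p]·Δt with Δt = 1.
p: 0.73300 → 0.59685  (Δp = -0.13615)
p: 0.59685 → 0.54693  (Δp = -0.04992)
p: 0.54693 → 0.52166  (Δp = -0.02527)
p: 0.52166 → 0.50745  (Δp = -0.01421)
p: 0.50745 → 0.49903  (Δp = -0.00842)
p: 0.49903 → 0.49390  (Δp = -0.00513)
p: 0.49390 → 0.49073  (Δp = -0.00318)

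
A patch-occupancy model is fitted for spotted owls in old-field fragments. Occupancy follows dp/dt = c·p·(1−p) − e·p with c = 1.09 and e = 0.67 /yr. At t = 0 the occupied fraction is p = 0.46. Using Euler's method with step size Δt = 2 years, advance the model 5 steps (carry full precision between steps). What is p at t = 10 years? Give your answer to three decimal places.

0.385

Update rule: p ← p + [c·p·(1−p) − e·p]·Δt with Δt = 2.
t = 2: p = 0.46000 + (-0.07489) = 0.38511
t = 4: p = 0.38511 + (+0.00018) = 0.38529
t = 6: p = 0.38529 + (+0.00003) = 0.38532
t = 8: p = 0.38532 + (+0.00000) = 0.38532
t = 10: p = 0.38532 + (+0.00000) = 0.38532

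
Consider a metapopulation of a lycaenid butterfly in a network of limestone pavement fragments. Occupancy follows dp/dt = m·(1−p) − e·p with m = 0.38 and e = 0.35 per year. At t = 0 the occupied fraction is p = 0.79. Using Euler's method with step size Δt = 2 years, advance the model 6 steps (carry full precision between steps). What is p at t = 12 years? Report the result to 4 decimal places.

Update rule: p ← p + [m·(1−p) − e·p]·Δt with Δt = 2.
t = 2: p = 0.79000 + (-0.39340) = 0.39660
t = 4: p = 0.39660 + (+0.18096) = 0.57756
t = 6: p = 0.57756 + (-0.08324) = 0.49432
t = 8: p = 0.49432 + (+0.03829) = 0.53261
t = 10: p = 0.53261 + (-0.01761) = 0.51500
t = 12: p = 0.51500 + (+0.00810) = 0.52310

0.5231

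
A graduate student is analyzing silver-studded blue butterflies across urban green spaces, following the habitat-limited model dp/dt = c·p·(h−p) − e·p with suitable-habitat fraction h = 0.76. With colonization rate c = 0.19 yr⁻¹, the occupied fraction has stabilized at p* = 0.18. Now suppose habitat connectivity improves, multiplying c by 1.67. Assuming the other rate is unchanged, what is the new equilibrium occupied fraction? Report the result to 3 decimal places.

Balance c(h−p*) = e gives e = 0.19×(0.76 − 0.18000) = 0.11020.
New p* = 0.76 − e/c = 0.76 − 0.11020/0.31730 = 0.41269.

0.413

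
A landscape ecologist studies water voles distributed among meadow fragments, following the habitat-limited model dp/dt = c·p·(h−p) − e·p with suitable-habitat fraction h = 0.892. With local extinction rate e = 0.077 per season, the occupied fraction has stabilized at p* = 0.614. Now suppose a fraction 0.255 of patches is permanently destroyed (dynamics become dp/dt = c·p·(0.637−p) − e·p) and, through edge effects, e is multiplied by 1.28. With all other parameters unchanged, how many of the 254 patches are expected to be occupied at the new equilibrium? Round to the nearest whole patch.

Balance c(h−p*) = e gives c = e/(0.892 − 0.61400) = 0.077/0.27800 = 0.27698.
New p* = 0.637 − e/c = 0.637 − 0.09856/0.27698 = 0.28116.
Expected occupied = 254 × 0.28116 = 71.41 ≈ 71.

71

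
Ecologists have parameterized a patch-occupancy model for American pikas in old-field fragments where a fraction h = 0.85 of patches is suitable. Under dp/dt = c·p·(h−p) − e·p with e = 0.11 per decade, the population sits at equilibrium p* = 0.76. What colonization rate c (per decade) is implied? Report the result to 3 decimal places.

1.222

At equilibrium c(h−p*) = e, so c = e/(h−p*).
c = 0.11/(0.85 − 0.76) = 0.11/0.0900 = 1.2222.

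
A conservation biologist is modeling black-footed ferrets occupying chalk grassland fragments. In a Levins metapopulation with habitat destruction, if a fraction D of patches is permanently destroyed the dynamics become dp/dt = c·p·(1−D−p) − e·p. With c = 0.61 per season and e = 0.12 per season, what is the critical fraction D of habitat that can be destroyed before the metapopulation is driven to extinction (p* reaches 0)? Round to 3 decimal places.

The nontrivial equilibrium is p* = (1−D) − e/c; extinction occurs when this hits zero.
So D_crit = 1 − e/c = 1 − 0.12/0.61 = 1 − 0.1967 = 0.8033.
Note this equals the original equilibrium occupancy — the Levins extinction-debt result.

0.803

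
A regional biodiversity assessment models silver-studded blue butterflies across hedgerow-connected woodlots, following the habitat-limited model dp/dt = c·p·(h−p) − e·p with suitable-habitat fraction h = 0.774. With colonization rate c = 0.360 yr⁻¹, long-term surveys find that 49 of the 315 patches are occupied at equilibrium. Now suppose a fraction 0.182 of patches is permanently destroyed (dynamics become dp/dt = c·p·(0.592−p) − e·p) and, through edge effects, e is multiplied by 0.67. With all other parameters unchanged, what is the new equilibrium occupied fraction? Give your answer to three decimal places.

0.178

Observed p* = 49/315 = 0.15556.
Balance c(h−p*) = e gives e = 0.360×(0.774 − 0.15556) = 0.22264.
New p* = 0.592 − e/c = 0.592 − 0.14917/0.36000 = 0.17764.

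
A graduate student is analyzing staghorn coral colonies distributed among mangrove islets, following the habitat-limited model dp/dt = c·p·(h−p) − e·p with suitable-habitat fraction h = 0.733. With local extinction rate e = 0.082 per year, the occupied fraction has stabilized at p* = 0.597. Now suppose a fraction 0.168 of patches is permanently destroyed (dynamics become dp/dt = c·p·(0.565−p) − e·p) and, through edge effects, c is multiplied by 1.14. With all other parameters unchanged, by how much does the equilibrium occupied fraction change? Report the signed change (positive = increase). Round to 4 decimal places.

Balance c(h−p*) = e gives c = e/(0.733 − 0.59700) = 0.082/0.13600 = 0.60294.
New p* = 0.565 − e/c = 0.565 − 0.08200/0.68735 = 0.44570.
Δp* = 0.44570 − 0.59700 = -0.15130.

-0.1513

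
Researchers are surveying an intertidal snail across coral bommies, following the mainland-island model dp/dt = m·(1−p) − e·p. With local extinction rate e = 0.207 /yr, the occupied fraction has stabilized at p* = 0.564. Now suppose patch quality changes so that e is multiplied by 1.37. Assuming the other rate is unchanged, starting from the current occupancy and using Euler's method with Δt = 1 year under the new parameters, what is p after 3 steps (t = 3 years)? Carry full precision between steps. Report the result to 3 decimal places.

0.493

Balance m(1−p*) = e·p* gives m = e·p*/(1−p*) = 0.207×0.56400/0.43600 = 0.26777.
Starting from p₀ = 0.56400; update p ← p + (dp/dt)·Δt with the new parameters.
p: 0.56400 → 0.52080  (Δp = -0.04320)
p: 0.52080 → 0.50142  (Δp = -0.01938)
p: 0.50142 → 0.49273  (Δp = -0.00869)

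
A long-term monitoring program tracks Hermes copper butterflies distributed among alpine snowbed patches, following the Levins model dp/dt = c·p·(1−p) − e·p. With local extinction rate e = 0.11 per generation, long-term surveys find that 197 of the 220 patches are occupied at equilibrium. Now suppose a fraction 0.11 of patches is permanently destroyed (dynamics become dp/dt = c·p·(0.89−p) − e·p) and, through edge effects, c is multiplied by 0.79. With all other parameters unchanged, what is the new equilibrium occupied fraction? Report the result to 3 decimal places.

Observed p* = 197/220 = 0.89545.
Balance c(1−p*) = e gives c = e/(1 − 0.89545) = 0.11/0.10455 = 1.05213.
New p* = 0.89 − e/c = 0.89 − 0.11000/0.83118 = 0.75766.

0.758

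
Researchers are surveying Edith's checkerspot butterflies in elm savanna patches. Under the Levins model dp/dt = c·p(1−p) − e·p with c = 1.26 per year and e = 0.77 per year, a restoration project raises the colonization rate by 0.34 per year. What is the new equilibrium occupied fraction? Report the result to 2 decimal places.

Before: p* = 1 − 0.77/1.26 = 0.3889.
After the change, c = 1.6, e = 0.77, so p* = 1 − 0.77/1.6 = 0.5188.

0.52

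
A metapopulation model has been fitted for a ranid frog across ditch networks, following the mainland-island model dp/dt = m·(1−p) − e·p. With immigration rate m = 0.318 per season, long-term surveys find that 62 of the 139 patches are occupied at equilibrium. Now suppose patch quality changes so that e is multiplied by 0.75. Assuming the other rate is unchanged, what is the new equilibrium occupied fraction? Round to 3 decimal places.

0.518

Observed p* = 62/139 = 0.44604.
Balance m(1−p*) = e·p* gives e = m(1−p*)/p* = 0.318×0.55396/0.44604 = 0.39494.
New p* = m/(m+e) = 0.31800/(0.31800+0.29620) = 0.51775.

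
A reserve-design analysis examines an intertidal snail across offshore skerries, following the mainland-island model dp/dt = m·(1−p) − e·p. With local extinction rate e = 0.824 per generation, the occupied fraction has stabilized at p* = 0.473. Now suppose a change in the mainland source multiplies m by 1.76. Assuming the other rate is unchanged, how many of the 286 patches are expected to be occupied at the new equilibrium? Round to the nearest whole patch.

175

Balance m(1−p*) = e·p* gives m = e·p*/(1−p*) = 0.824×0.47300/0.52700 = 0.73957.
New p* = m/(m+e) = 1.30164/(1.30164+0.82400) = 0.61235.
Expected occupied = 286 × 0.61235 = 175.13 ≈ 175.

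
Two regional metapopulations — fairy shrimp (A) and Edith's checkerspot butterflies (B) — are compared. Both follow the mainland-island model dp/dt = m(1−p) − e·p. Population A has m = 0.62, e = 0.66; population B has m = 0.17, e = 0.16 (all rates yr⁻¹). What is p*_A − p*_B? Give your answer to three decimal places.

-0.031

A: p*_A = m/(m+e) = 0.62/1.2800 = 0.4844.
B: p*_B = 0.17/0.3300 = 0.5152.
p*_A − p*_B = 0.4844 − 0.5152 = -0.0308.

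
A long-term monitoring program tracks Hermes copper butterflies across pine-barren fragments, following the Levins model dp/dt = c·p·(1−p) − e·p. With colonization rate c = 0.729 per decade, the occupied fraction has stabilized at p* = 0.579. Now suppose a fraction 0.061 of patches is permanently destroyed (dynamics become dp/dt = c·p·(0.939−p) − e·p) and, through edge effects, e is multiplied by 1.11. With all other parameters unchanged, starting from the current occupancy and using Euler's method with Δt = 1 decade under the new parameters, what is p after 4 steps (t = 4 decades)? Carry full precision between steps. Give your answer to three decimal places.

0.487

Balance c(1−p*) = e gives e = 0.729×(1 − 0.57900) = 0.30691.
Starting from p₀ = 0.57900; update p ← p + (dp/dt)·Δt with the new parameters.
t = 1: p = 0.57900 + (-0.04529) = 0.53371
t = 2: p = 0.53371 + (-0.02413) = 0.50958
t = 3: p = 0.50958 + (-0.01407) = 0.49550
t = 4: p = 0.49550 + (-0.00860) = 0.48690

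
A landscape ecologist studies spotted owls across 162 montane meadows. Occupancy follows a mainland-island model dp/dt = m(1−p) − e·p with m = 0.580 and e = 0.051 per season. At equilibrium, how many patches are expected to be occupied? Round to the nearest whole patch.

p* = m/(m+e) = 0.580/0.6310 = 0.9192.
Expected occupied patches = N × p* = 162 × 0.9192 = 148.91 ≈ 149.

149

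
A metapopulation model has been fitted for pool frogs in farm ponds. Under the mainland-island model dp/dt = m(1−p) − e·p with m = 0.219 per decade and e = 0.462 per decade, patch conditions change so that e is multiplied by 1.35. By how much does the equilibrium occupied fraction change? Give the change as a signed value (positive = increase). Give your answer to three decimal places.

Before: p* = 0.219/(0.219+0.462) = 0.3216.
After: m = 0.219, e = 0.6237; p* = 0.219/0.8427 = 0.2599.
Δp* = 0.2599 − 0.3216 = -0.0617.

-0.062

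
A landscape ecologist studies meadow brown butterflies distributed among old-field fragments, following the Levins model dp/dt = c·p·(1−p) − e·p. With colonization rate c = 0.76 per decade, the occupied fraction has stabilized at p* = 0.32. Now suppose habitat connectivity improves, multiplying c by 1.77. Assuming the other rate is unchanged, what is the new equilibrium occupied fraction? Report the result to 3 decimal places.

0.616

Balance c(1−p*) = e gives e = 0.76×(1 − 0.32000) = 0.51680.
New p* = 1 − e/c = 1 − 0.51680/1.34520 = 0.61582.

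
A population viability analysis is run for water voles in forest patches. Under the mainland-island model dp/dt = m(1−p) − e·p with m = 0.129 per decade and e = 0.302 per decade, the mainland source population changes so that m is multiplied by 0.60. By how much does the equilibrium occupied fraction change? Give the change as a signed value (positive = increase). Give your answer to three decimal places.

-0.095

Before: p* = 0.129/(0.129+0.302) = 0.2993.
After: m = 0.0774, e = 0.302; p* = 0.0774/0.3794 = 0.2040.
Δp* = 0.2040 − 0.2993 = -0.0953.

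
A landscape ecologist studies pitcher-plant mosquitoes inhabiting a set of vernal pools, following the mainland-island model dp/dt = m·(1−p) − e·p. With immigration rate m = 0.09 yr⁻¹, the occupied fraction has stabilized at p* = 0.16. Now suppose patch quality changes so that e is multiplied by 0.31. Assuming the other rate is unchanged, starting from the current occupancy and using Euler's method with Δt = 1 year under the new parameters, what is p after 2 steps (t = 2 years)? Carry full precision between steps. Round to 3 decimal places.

Balance m(1−p*) = e·p* gives e = m(1−p*)/p* = 0.09×0.84000/0.16000 = 0.47250.
Starting from p₀ = 0.16000; update p ← p + (dp/dt)·Δt with the new parameters.
  1  |  dp/dt·Δt = +0.052164  |  p_1 = 0.212164
  2  |  dp/dt·Δt = +0.039829  |  p_2 = 0.251993

0.252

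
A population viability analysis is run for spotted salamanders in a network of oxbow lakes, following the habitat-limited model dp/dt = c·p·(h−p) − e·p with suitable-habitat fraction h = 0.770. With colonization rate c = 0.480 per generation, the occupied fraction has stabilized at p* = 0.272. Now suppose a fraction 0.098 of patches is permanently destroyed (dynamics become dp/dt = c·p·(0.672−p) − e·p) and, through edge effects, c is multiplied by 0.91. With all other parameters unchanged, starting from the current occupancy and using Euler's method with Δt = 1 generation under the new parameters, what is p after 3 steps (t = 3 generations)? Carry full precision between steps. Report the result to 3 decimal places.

Balance c(h−p*) = e gives e = 0.480×(0.77 − 0.27200) = 0.23904.
Starting from p₀ = 0.27200; update p ← p + (dp/dt)·Δt with the new parameters.
t = 1: p = 0.27200 + (-0.01750) = 0.25450
t = 2: p = 0.25450 + (-0.01442) = 0.24008
t = 3: p = 0.24008 + (-0.01209) = 0.22799

0.228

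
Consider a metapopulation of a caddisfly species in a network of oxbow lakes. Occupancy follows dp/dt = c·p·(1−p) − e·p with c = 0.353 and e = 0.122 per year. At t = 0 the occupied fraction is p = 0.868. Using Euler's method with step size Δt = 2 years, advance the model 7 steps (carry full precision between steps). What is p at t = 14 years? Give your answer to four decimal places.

0.6560

Update rule: p ← p + [c·p·(1−p) − e·p]·Δt with Δt = 2.
  1  |  dp/dt·Δt = -0.130901  |  p_1 = 0.737099
  2  |  dp/dt·Δt = -0.043040  |  p_2 = 0.694058
  3  |  dp/dt·Δt = -0.019437  |  p_3 = 0.674621
  4  |  dp/dt·Δt = -0.009635  |  p_4 = 0.664986
  5  |  dp/dt·Δt = -0.004974  |  p_5 = 0.660012
  6  |  dp/dt·Δt = -0.002619  |  p_6 = 0.657393
  7  |  dp/dt·Δt = -0.001393  |  p_7 = 0.655999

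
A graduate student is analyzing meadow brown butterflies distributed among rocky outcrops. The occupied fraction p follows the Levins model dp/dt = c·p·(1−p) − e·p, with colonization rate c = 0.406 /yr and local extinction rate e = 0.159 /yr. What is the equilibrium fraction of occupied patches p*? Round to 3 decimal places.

0.608

Setting dp/dt = 0 and dividing through by p* gives c·(1−p*) = e.
So p* = 1 − e/c = 1 − 0.159/0.406 = 1 − 0.3916 = 0.6084.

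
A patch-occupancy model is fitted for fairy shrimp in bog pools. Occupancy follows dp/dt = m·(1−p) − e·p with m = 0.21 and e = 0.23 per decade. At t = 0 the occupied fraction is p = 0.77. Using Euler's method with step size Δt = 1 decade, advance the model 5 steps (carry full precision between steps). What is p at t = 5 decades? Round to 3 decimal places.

0.493

Update rule: p ← p + [m·(1−p) − e·p]·Δt with Δt = 1.
p: 0.77000 → 0.64120  (Δp = -0.12880)
p: 0.64120 → 0.56907  (Δp = -0.07213)
p: 0.56907 → 0.52868  (Δp = -0.04039)
p: 0.52868 → 0.50606  (Δp = -0.02262)
p: 0.50606 → 0.49339  (Δp = -0.01267)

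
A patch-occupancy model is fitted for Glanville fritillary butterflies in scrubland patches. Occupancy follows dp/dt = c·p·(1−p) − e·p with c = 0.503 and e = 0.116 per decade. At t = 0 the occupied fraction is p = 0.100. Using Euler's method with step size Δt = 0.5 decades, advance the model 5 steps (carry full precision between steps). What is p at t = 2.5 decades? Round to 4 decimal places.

Update rule: p ← p + [c·p·(1−p) − e·p]·Δt with Δt = 0.5.
p: 0.10000 → 0.11684  (Δp = +0.01684)
p: 0.11684 → 0.13601  (Δp = +0.01917)
p: 0.13601 → 0.15767  (Δp = +0.02167)
p: 0.15767 → 0.18193  (Δp = +0.02426)
p: 0.18193 → 0.20881  (Δp = +0.02688)

0.2088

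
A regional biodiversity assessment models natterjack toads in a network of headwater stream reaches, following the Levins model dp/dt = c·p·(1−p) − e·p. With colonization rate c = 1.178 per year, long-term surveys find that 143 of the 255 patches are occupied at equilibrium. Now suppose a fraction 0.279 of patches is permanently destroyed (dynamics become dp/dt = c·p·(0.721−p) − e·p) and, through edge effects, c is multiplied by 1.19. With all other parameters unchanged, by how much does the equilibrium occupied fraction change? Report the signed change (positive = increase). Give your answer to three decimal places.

-0.209

Observed p* = 143/255 = 0.56078.
Balance c(1−p*) = e gives e = 1.178×(1 − 0.56078) = 0.51740.
New p* = 0.721 − e/c = 0.721 − 0.51740/1.40182 = 0.35191.
Δp* = 0.35191 − 0.56078 = -0.20887.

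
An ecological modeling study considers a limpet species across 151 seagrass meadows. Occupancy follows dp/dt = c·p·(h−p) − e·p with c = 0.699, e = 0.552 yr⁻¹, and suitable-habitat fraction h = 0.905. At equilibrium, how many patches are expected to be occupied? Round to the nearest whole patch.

p* = h − e/c = 0.905 − 0.7897 = 0.1153.
Expected occupied patches = N × p* = 151 × 0.1153 = 17.41 ≈ 17.

17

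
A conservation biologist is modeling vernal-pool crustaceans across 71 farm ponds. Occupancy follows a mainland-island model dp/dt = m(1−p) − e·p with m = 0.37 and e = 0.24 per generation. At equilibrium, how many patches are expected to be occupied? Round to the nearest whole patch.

43

p* = m/(m+e) = 0.37/0.6100 = 0.6066.
Expected occupied patches = N × p* = 71 × 0.6066 = 43.07 ≈ 43.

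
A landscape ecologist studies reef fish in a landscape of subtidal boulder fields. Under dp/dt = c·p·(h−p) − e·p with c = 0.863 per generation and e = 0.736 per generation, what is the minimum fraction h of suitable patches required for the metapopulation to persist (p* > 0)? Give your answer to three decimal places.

p* = h − e/c is positive only when h > e/c.
h_min = e/c = 0.736/0.863 = 0.8528.

0.853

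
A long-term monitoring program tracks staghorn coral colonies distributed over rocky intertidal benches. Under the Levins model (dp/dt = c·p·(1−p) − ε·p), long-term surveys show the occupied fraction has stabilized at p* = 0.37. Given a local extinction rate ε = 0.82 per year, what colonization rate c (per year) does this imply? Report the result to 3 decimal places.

1.302

At equilibrium c(1−p*) = ε, so c = ε/(1−p*).
c = 0.82/(1 − 0.37) = 0.82/0.6300 = 1.3016.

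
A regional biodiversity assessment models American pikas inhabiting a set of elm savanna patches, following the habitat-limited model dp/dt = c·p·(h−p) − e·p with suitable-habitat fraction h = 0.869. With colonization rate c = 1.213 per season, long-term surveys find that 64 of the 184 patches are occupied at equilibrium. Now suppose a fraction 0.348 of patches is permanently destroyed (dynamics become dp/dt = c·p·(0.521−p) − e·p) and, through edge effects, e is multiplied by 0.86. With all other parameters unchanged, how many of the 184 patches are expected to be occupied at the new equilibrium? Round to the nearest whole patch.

13

Observed p* = 64/184 = 0.34783.
Balance c(h−p*) = e gives e = 1.213×(0.869 − 0.34783) = 0.63218.
New p* = 0.521 − e/c = 0.521 − 0.54367/1.21300 = 0.07280.
Expected occupied = 184 × 0.07280 = 13.40 ≈ 13.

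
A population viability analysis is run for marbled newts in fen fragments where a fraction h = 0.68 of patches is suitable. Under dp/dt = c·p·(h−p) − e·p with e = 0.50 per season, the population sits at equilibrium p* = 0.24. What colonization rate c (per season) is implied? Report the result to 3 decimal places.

At equilibrium c(h−p*) = e, so c = e/(h−p*).
c = 0.50/(0.68 − 0.24) = 0.50/0.4400 = 1.1364.

1.136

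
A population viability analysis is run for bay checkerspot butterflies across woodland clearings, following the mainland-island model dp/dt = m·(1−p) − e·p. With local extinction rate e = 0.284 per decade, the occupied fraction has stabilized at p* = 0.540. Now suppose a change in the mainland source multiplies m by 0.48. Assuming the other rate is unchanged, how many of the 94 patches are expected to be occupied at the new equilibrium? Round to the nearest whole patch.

34

Balance m(1−p*) = e·p* gives m = e·p*/(1−p*) = 0.284×0.54000/0.46000 = 0.33339.
New p* = m/(m+e) = 0.16003/(0.16003+0.28400) = 0.36040.
Expected occupied = 94 × 0.36040 = 33.88 ≈ 34.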